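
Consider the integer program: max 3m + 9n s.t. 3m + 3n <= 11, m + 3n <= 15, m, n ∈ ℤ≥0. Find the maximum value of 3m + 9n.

27

The continuous relaxation peaks at (0, 3.67) with value 33.00; rounding to a feasible lattice point costs some objective.
(m,n)=(0,3): 3·0+3·3=9≤11, 1·0+3·3=9≤15, objective 27.
(m,n)=(1,2): 3·1+3·2=9≤11, 1·1+3·2=7≤15, objective 21.
(m,n)=(0,2): 3·0+3·2=6≤11, 1·0+3·2=6≤15, objective 18.
No feasible integer point exceeds 27.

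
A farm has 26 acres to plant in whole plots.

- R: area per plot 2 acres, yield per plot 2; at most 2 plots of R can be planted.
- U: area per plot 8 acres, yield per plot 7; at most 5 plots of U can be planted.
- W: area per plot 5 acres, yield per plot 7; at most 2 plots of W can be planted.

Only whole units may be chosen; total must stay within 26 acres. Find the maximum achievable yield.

This is a bounded integer knapsack.
2×U and 2×W: area 26 ≤ 26, yield 2·7 + 2·7 = 28.
2×R, 1×U, and 2×W: area 22 ≤ 26, yield 2·2 + 1·7 + 2·7 = 25.
Best is 28.

28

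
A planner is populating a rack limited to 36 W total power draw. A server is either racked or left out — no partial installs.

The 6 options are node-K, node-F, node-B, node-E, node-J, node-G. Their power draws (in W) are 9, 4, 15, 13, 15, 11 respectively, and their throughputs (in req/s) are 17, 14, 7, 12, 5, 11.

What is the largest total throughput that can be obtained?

43

node-K + node-F + node-G: power draw 9 + 4 + 11 = 24 ≤ 36, throughput 17 + 14 + 11 = 42.
node-K + node-F + node-E: power draw 9 + 4 + 13 = 26 ≤ 36, throughput 17 + 14 + 12 = 43.
Best is node-K, node-F, and node-E with total throughput 43.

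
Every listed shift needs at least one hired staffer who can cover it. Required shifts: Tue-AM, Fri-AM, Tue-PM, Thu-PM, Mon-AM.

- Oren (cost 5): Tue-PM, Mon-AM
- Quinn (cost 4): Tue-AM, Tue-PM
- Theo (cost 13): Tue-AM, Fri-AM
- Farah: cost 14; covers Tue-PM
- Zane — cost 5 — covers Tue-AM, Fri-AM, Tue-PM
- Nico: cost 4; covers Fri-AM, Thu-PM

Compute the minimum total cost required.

13

The greedy cost-per-new-shift heuristic would pick Zane, Nico, and Oren for 14, but a cheaper cover exists.
Choose Oren, Quinn, and Nico: together they cover Tue-AM, Fri-AM, Tue-PM, Thu-PM, Mon-AM — every shift.
Total cost: 5 + 4 + 4 = 13.
No cover costs less than 13.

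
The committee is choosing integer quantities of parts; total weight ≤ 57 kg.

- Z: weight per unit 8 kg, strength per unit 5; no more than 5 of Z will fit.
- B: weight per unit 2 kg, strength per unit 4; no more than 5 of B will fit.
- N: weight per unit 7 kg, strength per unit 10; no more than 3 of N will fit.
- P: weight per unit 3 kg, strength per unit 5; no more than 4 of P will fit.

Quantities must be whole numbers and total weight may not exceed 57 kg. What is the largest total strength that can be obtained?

1×Z, 5×B, 3×N, and 4×P: weight 51 ≤ 57, strength 1·5 + 5·4 + 3·10 + 4·5 = 75.
2×Z, 4×B, 3×N, and 4×P: weight 57 ≤ 57, strength 2·5 + 4·4 + 3·10 + 4·5 = 76.
Best is 76.

76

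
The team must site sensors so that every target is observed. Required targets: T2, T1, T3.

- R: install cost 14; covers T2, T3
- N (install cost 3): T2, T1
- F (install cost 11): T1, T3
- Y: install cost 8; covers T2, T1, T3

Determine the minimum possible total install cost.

This is an integer covering problem.
The greedy cost-per-new-target heuristic would pick N and Y for 11, but a cheaper cover exists.
Y alone covers T2, T1, T3 — every target.
Total install cost: 8.
No cover costs less than 8.

8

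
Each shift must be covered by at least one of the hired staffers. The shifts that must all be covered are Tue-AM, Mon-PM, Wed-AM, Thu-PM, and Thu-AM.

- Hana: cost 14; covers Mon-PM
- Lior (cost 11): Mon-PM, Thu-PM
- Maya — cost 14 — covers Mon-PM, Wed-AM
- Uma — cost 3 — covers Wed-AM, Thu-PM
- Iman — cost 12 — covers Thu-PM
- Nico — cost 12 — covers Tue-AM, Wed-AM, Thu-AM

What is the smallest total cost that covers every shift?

23

This is a weighted set-cover instance.
The greedy cost-per-new-shift heuristic would pick Uma, Nico, and Lior for 26, but a cheaper cover exists.
Choose Lior and Nico: together they cover Tue-AM, Mon-PM, Wed-AM, Thu-PM, Thu-AM — every shift.
Total cost: 11 + 12 = 23.
No cover costs less than 23.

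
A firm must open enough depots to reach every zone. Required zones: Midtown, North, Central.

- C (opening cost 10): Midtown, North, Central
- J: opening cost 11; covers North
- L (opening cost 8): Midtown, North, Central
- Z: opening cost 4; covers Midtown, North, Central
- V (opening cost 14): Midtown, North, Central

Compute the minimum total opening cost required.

4

Z alone covers Midtown, North, Central — every zone.
Total opening cost: 4.
No cover costs less than 4.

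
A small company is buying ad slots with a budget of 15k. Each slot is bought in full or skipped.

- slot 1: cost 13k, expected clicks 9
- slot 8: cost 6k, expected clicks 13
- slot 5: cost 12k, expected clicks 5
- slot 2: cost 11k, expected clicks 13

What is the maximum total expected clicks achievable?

13

slot 8: cost 6 ≤ 15, expected clicks 13.
slot 2: cost 11 ≤ 15, expected clicks 13.
The maximum expected clicks is 13; one optimal choice is slot 8.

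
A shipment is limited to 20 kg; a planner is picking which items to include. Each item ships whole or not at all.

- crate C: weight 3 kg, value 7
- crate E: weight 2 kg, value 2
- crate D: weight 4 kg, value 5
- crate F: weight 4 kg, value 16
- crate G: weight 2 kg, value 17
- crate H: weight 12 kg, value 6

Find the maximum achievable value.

Allowing fractional choices, the relaxed optimum would be about 49.5, but items are indivisible.
crate C + crate D + crate F + crate G: weight 3 + 4 + 4 + 2 = 13 ≤ 20, value 7 + 5 + 16 + 17 = 45.
crate C + crate E + crate D + crate F + crate G: weight 3 + 2 + 4 + 4 + 2 = 15 ≤ 20, value 7 + 2 + 5 + 16 + 17 = 47.
Best is crate C, crate E, crate D, crate F, and crate G with total value 47.

47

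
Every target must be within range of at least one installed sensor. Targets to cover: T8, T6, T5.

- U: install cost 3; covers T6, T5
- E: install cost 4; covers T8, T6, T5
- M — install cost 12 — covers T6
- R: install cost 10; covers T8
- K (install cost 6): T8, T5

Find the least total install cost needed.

4

E alone covers T8, T6, T5 — every target.
Total install cost: 4.
No cover costs less than 4.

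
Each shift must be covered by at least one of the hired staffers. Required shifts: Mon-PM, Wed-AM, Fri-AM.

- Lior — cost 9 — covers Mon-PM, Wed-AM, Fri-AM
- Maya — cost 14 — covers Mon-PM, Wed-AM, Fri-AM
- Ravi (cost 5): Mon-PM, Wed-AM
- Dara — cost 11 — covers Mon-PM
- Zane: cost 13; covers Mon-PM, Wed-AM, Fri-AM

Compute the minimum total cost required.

9

The greedy cost-per-new-shift heuristic would pick Ravi and Lior for 14, but a cheaper cover exists.
Lior alone covers Mon-PM, Wed-AM, Fri-AM — every shift.
Total cost: 9.
No cover costs less than 9.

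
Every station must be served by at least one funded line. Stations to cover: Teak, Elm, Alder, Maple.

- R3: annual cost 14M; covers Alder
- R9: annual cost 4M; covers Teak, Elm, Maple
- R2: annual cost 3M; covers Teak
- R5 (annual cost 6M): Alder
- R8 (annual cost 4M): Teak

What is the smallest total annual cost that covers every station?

Choose R9 and R5: together they cover Teak, Elm, Alder, Maple — every station.
Total annual cost: 4 + 6 = 10.
No cover costs less than 10.

10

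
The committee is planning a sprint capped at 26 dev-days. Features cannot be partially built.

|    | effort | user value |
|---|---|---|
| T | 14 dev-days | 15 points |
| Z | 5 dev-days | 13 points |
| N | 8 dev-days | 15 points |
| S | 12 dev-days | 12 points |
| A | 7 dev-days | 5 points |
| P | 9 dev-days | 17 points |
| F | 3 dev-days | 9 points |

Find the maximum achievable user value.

54

Allowing fractional choices, the relaxed optimum would be about 55.1, but features are indivisible.
Z + N + P: effort 5 + 8 + 9 = 22 ≤ 26, user value 13 + 15 + 17 = 45.
Z + N + P + F: effort 5 + 8 + 9 + 3 = 25 ≤ 26, user value 13 + 15 + 17 + 9 = 54.
Z + A + P + F: effort 5 + 7 + 9 + 3 = 24 ≤ 26, user value 13 + 5 + 17 + 9 = 44.
Best is Z, N, P, and F with total user value 54.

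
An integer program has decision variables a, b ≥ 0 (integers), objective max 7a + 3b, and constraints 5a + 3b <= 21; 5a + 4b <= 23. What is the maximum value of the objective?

(a,b)=(4,0) is feasible, giving 28.
(a,b)=(3,1) is feasible, giving 24.
(a,b)=(3,0) is feasible, giving 21.
No feasible integer point exceeds 28.

28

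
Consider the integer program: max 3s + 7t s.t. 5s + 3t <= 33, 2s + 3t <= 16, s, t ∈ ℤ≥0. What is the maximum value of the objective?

The continuous relaxation peaks at (0, 5.33) with value 37.33; rounding to a feasible lattice point costs some objective.
(s,t)=(0,5): 5·0+3·5=15≤33, 2·0+3·5=15≤16, objective 35.
(s,t)=(1,4): 5·1+3·4=17≤33, 2·1+3·4=14≤16, objective 31.
(s,t)=(0,4): 5·0+3·4=12≤33, 2·0+3·4=12≤16, objective 28.
Maximum is 35 at (s,t)=(0,5).

35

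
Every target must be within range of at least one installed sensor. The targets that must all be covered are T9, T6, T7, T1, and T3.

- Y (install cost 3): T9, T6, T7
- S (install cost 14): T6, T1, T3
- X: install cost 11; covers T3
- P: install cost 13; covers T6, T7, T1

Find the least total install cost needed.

17

Choose Y and S: together they cover T9, T6, T7, T1, T3 — every target.
Total install cost: 3 + 14 = 17.
No cover costs less than 17.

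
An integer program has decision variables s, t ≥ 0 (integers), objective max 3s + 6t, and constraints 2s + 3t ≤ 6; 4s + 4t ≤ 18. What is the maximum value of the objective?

12

(s,t)=(0,2) is feasible, giving 12.
(s,t)=(1,1) is feasible, giving 9.
(s,t)=(0,1) is feasible, giving 6.
Maximum is 12 at (s,t)=(0,2).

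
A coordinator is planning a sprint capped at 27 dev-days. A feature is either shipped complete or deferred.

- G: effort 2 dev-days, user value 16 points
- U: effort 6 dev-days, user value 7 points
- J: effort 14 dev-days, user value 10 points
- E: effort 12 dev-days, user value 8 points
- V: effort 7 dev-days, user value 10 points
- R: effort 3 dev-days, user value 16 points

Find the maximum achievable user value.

52

This is a 0-1 knapsack instance.
G + U + V + R: effort 2 + 6 + 7 + 3 = 18 ≤ 27, user value 16 + 7 + 10 + 16 = 49.
G + E + V + R: effort 2 + 12 + 7 + 3 = 24 ≤ 27, user value 16 + 8 + 10 + 16 = 50.
G + J + V + R: effort 2 + 14 + 7 + 3 = 26 ≤ 27, user value 16 + 10 + 10 + 16 = 52.
Best is G, J, V, and R with total user value 52.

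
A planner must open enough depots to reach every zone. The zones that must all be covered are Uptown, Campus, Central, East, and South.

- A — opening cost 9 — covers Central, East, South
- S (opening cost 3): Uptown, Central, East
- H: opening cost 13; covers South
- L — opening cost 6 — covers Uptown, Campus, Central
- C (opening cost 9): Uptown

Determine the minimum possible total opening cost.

This is a weighted set-cover instance.
The greedy cost-per-new-zone heuristic would pick S, L, and A for 18, but a cheaper cover exists.
Choose A and L: together they cover Uptown, Campus, Central, East, South — every zone.
Total opening cost: 9 + 6 = 15.
No cover costs less than 15.

15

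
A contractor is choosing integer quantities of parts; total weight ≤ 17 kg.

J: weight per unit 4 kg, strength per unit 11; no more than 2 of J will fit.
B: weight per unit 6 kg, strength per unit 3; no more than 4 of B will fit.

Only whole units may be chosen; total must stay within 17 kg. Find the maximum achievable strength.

2×J and 1×B: weight 14 ≤ 17, strength 2·11 + 1·3 = 25.
2×J: weight 8 ≤ 17, strength 2·11 = 22.
Best is 25.

25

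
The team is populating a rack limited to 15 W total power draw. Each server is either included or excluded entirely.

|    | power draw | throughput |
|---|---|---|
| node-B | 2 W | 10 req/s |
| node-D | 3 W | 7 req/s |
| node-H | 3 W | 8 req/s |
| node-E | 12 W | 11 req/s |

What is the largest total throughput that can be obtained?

25

Allowing fractional choices, the relaxed optimum would be about 31.4, but servers are indivisible.
node-B + node-D + node-H: power draw 2 + 3 + 3 = 8 ≤ 15, throughput 10 + 7 + 8 = 25.
node-B + node-E: power draw 2 + 12 = 14 ≤ 15, throughput 10 + 11 = 21.
Best is node-B, node-D, and node-H with total throughput 25.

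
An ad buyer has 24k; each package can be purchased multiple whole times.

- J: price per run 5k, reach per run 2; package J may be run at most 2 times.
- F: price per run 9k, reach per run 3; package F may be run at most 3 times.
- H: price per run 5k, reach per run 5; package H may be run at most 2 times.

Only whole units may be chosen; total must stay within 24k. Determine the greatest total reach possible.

15

Take 1×J, 1×F, and 2×H: price 24 ≤ 24, reach 1·2 + 1·3 + 2·5 = 15.
H has the best ratio (5/5) and is taken to its limit of 2; remaining capacity is filled optimally with the others.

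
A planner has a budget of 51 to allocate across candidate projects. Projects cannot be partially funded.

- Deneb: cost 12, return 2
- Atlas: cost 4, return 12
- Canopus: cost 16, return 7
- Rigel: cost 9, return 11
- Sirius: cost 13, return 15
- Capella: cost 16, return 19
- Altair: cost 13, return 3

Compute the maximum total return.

57

Allowing fractional choices, the relaxed optimum would be about 60.9, but projects are indivisible.
Atlas + Canopus + Rigel + Capella: cost 4 + 16 + 9 + 16 = 45 ≤ 51, return 12 + 7 + 11 + 19 = 49.
Atlas + Canopus + Sirius + Capella: cost 4 + 16 + 13 + 16 = 49 ≤ 51, return 12 + 7 + 15 + 19 = 53.
Atlas + Rigel + Sirius + Capella: cost 4 + 9 + 13 + 16 = 42 ≤ 51, return 12 + 11 + 15 + 19 = 57.
Best is Atlas, Rigel, Sirius, and Capella with total return 57.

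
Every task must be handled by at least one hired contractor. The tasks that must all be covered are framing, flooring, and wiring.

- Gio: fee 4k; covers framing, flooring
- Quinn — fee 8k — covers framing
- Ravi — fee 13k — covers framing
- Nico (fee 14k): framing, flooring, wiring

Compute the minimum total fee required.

The greedy cost-per-new-task heuristic would pick Gio and Nico for 18, but a cheaper cover exists.
Nico alone covers framing, flooring, wiring — every task.
Total fee: 14.
No cover costs less than 14.

14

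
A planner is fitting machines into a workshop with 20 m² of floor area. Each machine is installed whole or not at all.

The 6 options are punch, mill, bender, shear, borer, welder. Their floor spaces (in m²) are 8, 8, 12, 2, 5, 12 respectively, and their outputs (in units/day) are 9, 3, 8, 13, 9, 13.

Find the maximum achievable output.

35

Allowing fractional choices, the relaxed optimum would be about 36.4, but machines are indivisible.
bender + shear + borer: floor space 12 + 2 + 5 = 19 ≤ 20, output 8 + 13 + 9 = 30.
punch + shear + borer: floor space 8 + 2 + 5 = 15 ≤ 20, output 9 + 13 + 9 = 31.
shear + borer + welder: floor space 2 + 5 + 12 = 19 ≤ 20, output 13 + 9 + 13 = 35.
Best is shear, borer, and welder with total output 35.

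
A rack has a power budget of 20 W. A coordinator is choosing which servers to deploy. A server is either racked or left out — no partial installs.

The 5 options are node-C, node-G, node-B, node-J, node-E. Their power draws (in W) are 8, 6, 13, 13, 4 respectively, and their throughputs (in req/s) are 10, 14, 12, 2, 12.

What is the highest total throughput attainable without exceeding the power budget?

36

node-G + node-E: power draw 6 + 4 = 10 ≤ 20, throughput 14 + 12 = 26.
node-G + node-B: power draw 6 + 13 = 19 ≤ 20, throughput 14 + 12 = 26.
node-C + node-G + node-E: power draw 8 + 6 + 4 = 18 ≤ 20, throughput 10 + 14 + 12 = 36.
Best is node-C, node-G, and node-E with total throughput 36.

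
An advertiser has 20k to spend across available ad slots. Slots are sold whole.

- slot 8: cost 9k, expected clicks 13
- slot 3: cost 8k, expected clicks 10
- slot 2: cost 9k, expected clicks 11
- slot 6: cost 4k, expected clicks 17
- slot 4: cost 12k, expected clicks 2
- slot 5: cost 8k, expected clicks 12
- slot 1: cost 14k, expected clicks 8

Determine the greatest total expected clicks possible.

39

Take slot 3, slot 6, and slot 5: cost 8 + 4 + 8 = 20 ≤ 20, expected clicks 10 + 17 + 12 = 39.
No other feasible combination does better.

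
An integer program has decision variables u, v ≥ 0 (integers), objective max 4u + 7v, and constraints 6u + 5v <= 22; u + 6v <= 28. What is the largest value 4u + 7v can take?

28

(u,v)=(0,4) is feasible, giving 28.
(u,v)=(1,3) is feasible, giving 25.
(u,v)=(0,3) is feasible, giving 21.
No feasible integer point exceeds 28.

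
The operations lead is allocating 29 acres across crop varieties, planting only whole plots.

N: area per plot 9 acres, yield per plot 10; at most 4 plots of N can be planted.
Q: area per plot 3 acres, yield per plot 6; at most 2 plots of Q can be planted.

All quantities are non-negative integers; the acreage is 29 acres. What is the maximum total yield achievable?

32

Take 2×N and 2×Q: area 24 ≤ 29, yield 2·10 + 2·6 = 32.
Q has the best ratio (6/3) and is taken to its limit of 2; remaining capacity is filled optimally with the others.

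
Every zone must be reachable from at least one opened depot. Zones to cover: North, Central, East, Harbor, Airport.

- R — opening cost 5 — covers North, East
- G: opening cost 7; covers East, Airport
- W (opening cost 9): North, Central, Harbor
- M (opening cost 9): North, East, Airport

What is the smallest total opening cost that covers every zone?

16

The greedy cost-per-new-zone heuristic would pick R, W, and G for 21, but a cheaper cover exists.
Choose G and W: together they cover North, Central, East, Harbor, Airport — every zone.
Total opening cost: 7 + 9 = 16.
No cover costs less than 16.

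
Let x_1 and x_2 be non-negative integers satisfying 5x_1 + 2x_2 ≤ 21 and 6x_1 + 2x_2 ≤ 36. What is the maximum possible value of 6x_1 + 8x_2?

(x_1,x_2)=(0,10): 5·0+2·10=20≤21, 6·0+2·10=20≤36, objective 80.
(x_1,x_2)=(0,9): 5·0+2·9=18≤21, 6·0+2·9=18≤36, objective 72.
Maximum is 80 at (x_1,x_2)=(0,10).

80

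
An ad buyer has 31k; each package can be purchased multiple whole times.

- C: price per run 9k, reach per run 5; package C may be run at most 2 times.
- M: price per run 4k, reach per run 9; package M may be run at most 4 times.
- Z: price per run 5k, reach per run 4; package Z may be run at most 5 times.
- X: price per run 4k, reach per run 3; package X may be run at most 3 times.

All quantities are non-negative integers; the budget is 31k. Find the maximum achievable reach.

M has the best ratio (9/4); taking only M gives at most 4×9 = 36 (stopped by the supply cap of 4).
Mixing does better — 4×M and 3×Z: price 31 ≤ 31, reach 4·9 + 3·4 = 48.

48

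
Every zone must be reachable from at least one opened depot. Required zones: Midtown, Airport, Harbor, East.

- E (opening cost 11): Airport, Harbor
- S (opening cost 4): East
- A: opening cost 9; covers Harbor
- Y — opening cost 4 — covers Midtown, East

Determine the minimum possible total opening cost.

15

Choose E and Y: together they cover Midtown, Airport, Harbor, East — every zone.
Total opening cost: 11 + 4 = 15.
No cover costs less than 15.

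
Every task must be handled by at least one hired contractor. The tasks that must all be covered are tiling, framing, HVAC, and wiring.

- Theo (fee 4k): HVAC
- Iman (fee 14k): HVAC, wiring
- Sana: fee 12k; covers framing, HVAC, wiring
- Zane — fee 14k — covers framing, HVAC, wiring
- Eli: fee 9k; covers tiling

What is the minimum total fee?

The greedy cost-per-new-task heuristic would pick Theo, Sana, and Eli for 25, but a cheaper cover exists.
Choose Sana and Eli: together they cover tiling, framing, HVAC, wiring — every task.
Total fee: 12 + 9 = 21.
No cover costs less than 21.

21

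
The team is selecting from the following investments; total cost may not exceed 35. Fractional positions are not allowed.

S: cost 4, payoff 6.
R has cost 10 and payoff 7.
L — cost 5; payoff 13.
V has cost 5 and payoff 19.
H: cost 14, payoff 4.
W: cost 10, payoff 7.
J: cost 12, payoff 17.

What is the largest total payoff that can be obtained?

Treat it as a binary knapsack problem.
Allowing fractional choices, the relaxed optimum would be about 61.3, but investments are indivisible.
L + V + W + J: cost 5 + 5 + 10 + 12 = 32 ≤ 35, payoff 13 + 19 + 7 + 17 = 56.
R + L + V + J: cost 10 + 5 + 5 + 12 = 32 ≤ 35, payoff 7 + 13 + 19 + 17 = 56.
The maximum payoff is 56; one optimal choice is R, L, V, and J.

56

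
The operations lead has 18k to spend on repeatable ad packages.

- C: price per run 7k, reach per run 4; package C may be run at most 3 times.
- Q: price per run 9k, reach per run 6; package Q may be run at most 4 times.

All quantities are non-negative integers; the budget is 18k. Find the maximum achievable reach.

This is a bounded integer knapsack.
Q has the best ratio (6/9); taking only Q gives at most 2×6 = 12 (stopped by the price limit).
Optimal: 2×Q: price 18 ≤ 18, reach 2·6 = 12.

12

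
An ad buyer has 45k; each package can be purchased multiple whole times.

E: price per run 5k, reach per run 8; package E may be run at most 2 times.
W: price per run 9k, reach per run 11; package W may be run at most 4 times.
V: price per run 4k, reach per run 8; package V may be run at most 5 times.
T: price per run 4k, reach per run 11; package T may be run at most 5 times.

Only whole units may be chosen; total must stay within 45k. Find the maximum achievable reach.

103

T has the best ratio (11/4); taking only T gives at most 5×11 = 55 (stopped by the supply cap of 5).
Mixing does better — 1×E, 5×V, and 5×T: price 45 ≤ 45, reach 1·8 + 5·8 + 5·11 = 103.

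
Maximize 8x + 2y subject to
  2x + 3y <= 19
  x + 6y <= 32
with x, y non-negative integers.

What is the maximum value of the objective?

Relaxing integrality, the LP optimum is 76.00 at (x,y) = (9.5, 0), which is not an integer point.
(x,y)=(9,0): 2·9+3·0=18≤19, 1·9+6·0=9≤32, objective 72.
(x,y)=(8,1): 2·8+3·1=19≤19, 1·8+6·1=14≤32, objective 66.
(x,y)=(8,0): 2·8+3·0=16≤19, 1·8+6·0=8≤32, objective 64.
The best lattice point is (9,0), giving 72.

72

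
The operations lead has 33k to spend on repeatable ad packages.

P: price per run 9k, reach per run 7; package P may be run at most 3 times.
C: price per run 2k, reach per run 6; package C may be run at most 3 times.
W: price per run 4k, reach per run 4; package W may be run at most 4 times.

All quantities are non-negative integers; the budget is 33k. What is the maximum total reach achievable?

Take 1×P, 3×C, and 4×W: price 31 ≤ 33, reach 1·7 + 3·6 + 4·4 = 41.
C has the best ratio (6/2) and is taken to its limit of 3; remaining capacity is filled optimally with the others.

41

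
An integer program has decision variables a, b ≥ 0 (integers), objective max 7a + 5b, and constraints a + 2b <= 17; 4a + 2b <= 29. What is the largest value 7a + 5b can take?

58

The continuous relaxation peaks at (4, 6.5) with value 60.50; rounding to a feasible lattice point costs some objective.
(a,b)=(4,6) is feasible, giving 58.
(a,b)=(3,7) is feasible, giving 56.
The best lattice point is (4,6), giving 58.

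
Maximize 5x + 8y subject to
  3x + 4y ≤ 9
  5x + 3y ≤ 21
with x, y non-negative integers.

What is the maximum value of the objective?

(x,y)=(0,2) is feasible, giving 16.
(x,y)=(1,1) is feasible, giving 13.
(x,y)=(0,1) is feasible, giving 8.
No feasible integer point exceeds 16.

16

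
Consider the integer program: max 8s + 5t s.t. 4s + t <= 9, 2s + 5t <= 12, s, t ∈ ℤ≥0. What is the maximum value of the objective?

21

(s,t)=(2,1): 4·2+1·1=9≤9, 2·2+5·1=9≤12, objective 21.
(s,t)=(1,2): 4·1+1·2=6≤9, 2·1+5·2=12≤12, objective 18.
(s,t)=(2,0): 4·2+1·0=8≤9, 2·2+5·0=4≤12, objective 16.
(s,t)=(1,1): 4·1+1·1=5≤9, 2·1+5·1=7≤12, objective 13.
Maximum is 21 at (s,t)=(2,1).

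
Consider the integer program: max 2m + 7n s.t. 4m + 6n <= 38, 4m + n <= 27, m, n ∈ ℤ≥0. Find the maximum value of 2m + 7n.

42

The continuous relaxation peaks at (0, 6.33) with value 44.33; rounding to a feasible lattice point costs some objective.
(m,n)=(0,6) is feasible, giving 42.
(m,n)=(1,5) is feasible, giving 37.
(m,n)=(0,5) is feasible, giving 35.
Maximum is 42 at (m,n)=(0,6).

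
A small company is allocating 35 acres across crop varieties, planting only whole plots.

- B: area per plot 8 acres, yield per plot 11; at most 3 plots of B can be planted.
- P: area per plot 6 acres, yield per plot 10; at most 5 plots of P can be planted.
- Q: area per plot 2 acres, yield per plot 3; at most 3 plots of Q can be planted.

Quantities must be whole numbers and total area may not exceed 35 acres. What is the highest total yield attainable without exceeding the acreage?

1×B, 4×P, and 1×Q: area 34 ≤ 35, yield 1·11 + 4·10 + 1·3 = 54.
5×P and 2×Q: area 34 ≤ 35, yield 5·10 + 2·3 = 56.
Best is 56.

56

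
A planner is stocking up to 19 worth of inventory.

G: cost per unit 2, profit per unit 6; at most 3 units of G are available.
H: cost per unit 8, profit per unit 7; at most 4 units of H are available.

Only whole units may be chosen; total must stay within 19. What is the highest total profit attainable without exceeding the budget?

25

Take 3×G and 1×H: cost 14 ≤ 19, profit 3·6 + 1·7 = 25.
G has the best ratio (6/2) and is taken to its limit of 3; remaining capacity is filled optimally with the others.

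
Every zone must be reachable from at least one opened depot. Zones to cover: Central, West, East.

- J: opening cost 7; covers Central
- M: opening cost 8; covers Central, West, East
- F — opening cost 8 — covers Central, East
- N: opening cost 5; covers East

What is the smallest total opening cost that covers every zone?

8

M alone covers Central, West, East — every zone.
Total opening cost: 8.
No cover costs less than 8.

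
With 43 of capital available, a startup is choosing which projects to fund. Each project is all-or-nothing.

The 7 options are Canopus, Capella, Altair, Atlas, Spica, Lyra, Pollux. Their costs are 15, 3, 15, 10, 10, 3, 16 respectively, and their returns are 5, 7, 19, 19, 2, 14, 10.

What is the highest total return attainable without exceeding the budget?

61

Allowing fractional choices, the relaxed optimum would be about 66.5, but projects are indivisible.
Capella + Altair + Atlas + Lyra: cost 3 + 15 + 10 + 3 = 31 ≤ 43, return 7 + 19 + 19 + 14 = 59.
Capella + Altair + Atlas + Spica + Lyra: cost 3 + 15 + 10 + 10 + 3 = 41 ≤ 43, return 7 + 19 + 19 + 2 + 14 = 61.
Best is Capella, Altair, Atlas, Spica, and Lyra with total return 61.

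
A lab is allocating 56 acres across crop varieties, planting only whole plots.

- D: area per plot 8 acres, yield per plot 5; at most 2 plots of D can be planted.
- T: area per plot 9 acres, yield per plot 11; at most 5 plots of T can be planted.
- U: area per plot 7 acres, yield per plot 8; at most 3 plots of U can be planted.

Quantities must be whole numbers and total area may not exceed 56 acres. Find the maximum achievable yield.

63

1×D, 3×T, and 3×U: area 56 ≤ 56, yield 1·5 + 3·11 + 3·8 = 62.
5×T and 1×U: area 52 ≤ 56, yield 5·11 + 1·8 = 63.
Best is 63.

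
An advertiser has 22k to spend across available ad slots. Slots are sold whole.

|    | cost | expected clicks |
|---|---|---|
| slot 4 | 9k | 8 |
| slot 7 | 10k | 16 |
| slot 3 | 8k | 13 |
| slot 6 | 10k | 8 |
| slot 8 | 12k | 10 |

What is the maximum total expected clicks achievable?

Allowing fractional choices, the relaxed optimum would be about 32.6, but ad slots are indivisible.
slot 7 + slot 3: cost 10 + 8 = 18 ≤ 22, expected clicks 16 + 13 = 29.
slot 7 + slot 8: cost 10 + 12 = 22 ≤ 22, expected clicks 16 + 10 = 26.
Best is slot 7 and slot 3 with total expected clicks 29.

29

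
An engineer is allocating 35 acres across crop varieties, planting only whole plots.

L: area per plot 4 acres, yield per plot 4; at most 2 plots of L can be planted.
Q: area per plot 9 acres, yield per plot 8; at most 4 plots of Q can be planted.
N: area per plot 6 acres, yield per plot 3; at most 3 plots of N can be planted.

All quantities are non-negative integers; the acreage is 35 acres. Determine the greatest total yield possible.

L has the best ratio (4/4); taking only L gives at most 2×4 = 8 (stopped by the supply cap of 2).
Mixing does better — 2×L and 3×Q: area 35 ≤ 35, yield 2·4 + 3·8 = 32.

32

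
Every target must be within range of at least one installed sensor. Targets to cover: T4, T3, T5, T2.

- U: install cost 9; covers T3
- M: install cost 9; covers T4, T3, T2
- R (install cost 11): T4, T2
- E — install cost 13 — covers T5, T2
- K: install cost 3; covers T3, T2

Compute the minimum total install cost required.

The greedy cost-per-new-target heuristic would pick K, M, and E for 25, but a cheaper cover exists.
Choose M and E: together they cover T4, T3, T5, T2 — every target.
Total install cost: 9 + 13 = 22.
No cover costs less than 22.

22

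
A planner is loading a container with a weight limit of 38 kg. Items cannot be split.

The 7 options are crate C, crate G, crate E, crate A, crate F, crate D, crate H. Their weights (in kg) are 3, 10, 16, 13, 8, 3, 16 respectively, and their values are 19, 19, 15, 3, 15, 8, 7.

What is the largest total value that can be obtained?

Take crate C, crate G, crate E, and crate F: weight 3 + 10 + 16 + 8 = 37 ≤ 38, value 19 + 19 + 15 + 15 = 68.
No other feasible combination does better.

68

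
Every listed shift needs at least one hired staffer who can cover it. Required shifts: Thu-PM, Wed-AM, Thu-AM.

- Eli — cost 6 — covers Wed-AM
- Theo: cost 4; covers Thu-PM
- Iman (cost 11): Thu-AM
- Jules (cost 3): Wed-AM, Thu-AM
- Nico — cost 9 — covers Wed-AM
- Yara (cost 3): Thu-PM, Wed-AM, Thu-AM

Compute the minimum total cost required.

Yara alone covers Thu-PM, Wed-AM, Thu-AM — every shift.
Total cost: 3.
No cover costs less than 3.

3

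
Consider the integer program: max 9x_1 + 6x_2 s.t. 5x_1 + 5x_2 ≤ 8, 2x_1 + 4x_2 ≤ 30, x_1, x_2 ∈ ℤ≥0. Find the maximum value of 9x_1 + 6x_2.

9

Relaxing integrality, the LP optimum is 14.40 at (x_1,x_2) = (1.6, 0), which is not an integer point.
(x_1,x_2)=(1,0) is feasible, giving 9.
(x_1,x_2)=(0,1) is feasible, giving 6.
(x_1,x_2)=(0,0) is feasible, giving 0.
No feasible integer point exceeds 9.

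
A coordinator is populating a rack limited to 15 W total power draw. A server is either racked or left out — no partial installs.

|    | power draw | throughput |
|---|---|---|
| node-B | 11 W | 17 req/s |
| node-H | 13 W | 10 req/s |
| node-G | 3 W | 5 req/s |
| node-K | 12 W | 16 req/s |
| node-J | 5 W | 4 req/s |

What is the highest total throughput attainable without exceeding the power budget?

Take node-B and node-G: power draw 11 + 3 = 14 ≤ 15, throughput 17 + 5 = 22.
No other feasible combination does better.

22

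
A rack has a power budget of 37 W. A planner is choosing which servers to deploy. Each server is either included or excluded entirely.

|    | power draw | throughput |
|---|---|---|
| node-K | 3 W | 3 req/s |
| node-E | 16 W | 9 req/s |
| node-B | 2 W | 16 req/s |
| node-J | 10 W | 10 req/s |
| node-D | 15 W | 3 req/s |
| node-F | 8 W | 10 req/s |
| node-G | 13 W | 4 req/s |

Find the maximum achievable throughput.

45

Take node-E, node-B, node-J, and node-F: power draw 16 + 2 + 10 + 8 = 36 ≤ 37, throughput 9 + 16 + 10 + 10 = 45.
No other feasible combination does better.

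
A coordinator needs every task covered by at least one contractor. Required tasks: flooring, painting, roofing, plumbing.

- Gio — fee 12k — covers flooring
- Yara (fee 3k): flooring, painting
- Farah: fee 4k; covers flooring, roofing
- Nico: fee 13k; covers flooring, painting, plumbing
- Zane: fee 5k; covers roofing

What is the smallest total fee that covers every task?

17

This is a weighted set-cover instance.
The greedy cost-per-new-task heuristic would pick Yara, Farah, and Nico for 20, but a cheaper cover exists.
Choose Farah and Nico: together they cover flooring, painting, roofing, plumbing — every task.
Total fee: 4 + 13 = 17.
No cover costs less than 17.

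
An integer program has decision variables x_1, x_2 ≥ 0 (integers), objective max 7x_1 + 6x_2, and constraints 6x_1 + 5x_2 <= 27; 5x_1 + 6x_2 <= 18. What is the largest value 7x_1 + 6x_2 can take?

21

(x_1,x_2)=(3,0): 6·3+5·0=18≤27, 5·3+6·0=15≤18, objective 21.
(x_1,x_2)=(2,1): 6·2+5·1=17≤27, 5·2+6·1=16≤18, objective 20.
The best lattice point is (3,0), giving 21.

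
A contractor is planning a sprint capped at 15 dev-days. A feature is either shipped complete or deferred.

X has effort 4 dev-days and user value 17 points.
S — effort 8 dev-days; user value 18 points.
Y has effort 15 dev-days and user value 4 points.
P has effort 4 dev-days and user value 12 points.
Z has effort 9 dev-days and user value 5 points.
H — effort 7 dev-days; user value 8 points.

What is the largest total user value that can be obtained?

37

Take X, P, and H: effort 4 + 4 + 7 = 15 ≤ 15, user value 17 + 12 + 8 = 37.
No other feasible combination does better.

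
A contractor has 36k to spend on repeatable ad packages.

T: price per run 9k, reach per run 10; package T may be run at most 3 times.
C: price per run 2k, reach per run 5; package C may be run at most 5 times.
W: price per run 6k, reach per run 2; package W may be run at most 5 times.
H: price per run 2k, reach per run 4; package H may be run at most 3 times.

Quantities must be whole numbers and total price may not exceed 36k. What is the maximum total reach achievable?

57

This is a bounded integer knapsack.
2×T, 5×C, and 3×H: price 34 ≤ 36, reach 2·10 + 5·5 + 3·4 = 57.
2×T, 5×C, and 2×H: price 32 ≤ 36, reach 2·10 + 5·5 + 2·4 = 53.
Best is 57.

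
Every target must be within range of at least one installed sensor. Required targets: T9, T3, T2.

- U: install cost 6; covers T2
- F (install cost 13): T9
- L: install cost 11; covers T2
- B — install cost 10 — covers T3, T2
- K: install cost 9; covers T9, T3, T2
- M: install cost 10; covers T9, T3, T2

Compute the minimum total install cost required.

K alone covers T9, T3, T2 — every target.
Total install cost: 9.
No cover costs less than 9.

9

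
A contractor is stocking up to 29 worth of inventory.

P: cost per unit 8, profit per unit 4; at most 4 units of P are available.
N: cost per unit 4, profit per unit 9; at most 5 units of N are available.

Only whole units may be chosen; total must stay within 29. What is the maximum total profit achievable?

49

N has the best ratio (9/4); taking only N gives at most 5×9 = 45 (stopped by the supply cap of 5).
Mixing does better — 1×P and 5×N: cost 28 ≤ 29, profit 1·4 + 5·9 = 49.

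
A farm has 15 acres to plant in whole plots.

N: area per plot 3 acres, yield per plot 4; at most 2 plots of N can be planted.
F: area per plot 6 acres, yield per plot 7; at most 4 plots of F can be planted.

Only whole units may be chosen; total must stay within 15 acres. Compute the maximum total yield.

18

N has the best ratio (4/3); taking only N gives at most 2×4 = 8 (stopped by the supply cap of 2).
Mixing does better — 1×N and 2×F: area 15 ≤ 15, yield 1·4 + 2·7 = 18.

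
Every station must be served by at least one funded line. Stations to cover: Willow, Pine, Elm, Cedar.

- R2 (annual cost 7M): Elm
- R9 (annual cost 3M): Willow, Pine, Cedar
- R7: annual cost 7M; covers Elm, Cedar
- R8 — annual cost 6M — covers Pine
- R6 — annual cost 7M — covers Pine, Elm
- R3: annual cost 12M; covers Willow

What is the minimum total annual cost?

Choose R2 and R9: together they cover Willow, Pine, Elm, Cedar — every station.
Total annual cost: 7 + 3 = 10.

10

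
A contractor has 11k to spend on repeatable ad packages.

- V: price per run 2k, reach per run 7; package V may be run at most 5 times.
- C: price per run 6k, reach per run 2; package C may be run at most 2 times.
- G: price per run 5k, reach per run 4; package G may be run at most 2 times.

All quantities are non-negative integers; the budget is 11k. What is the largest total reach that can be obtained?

V has the best ratio (7/2); taking only V gives at most 5×7 = 35 (stopped by the price limit).
Optimal: 5×V: price 10 ≤ 11, reach 5·7 = 35.

35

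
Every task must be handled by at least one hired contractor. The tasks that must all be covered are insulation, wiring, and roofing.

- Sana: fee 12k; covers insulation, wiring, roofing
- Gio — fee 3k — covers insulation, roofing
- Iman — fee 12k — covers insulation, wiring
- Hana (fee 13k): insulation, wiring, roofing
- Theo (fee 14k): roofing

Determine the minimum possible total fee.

The greedy cost-per-new-task heuristic would pick Gio and Sana for 15, but a cheaper cover exists.
Sana alone covers insulation, wiring, roofing — every task.
Total fee: 12.
No cover costs less than 12.

12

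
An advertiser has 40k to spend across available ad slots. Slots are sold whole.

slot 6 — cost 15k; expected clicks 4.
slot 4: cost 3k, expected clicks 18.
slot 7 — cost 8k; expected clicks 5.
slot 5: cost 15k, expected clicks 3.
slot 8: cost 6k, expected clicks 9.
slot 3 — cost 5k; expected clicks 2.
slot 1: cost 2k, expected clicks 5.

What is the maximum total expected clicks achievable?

43

Treat it as a binary knapsack problem.
Take slot 6, slot 4, slot 7, slot 8, slot 3, and slot 1: cost 15 + 3 + 8 + 6 + 5 + 2 = 39 ≤ 40, expected clicks 4 + 18 + 5 + 9 + 2 + 5 = 43.
No other feasible combination does better.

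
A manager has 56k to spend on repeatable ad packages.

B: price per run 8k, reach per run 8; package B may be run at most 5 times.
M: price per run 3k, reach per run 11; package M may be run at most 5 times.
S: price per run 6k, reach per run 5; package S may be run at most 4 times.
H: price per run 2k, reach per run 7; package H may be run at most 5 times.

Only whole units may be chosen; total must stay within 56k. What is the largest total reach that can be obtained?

119

This is a bounded integer knapsack.
M has the best ratio (11/3); taking only M gives at most 5×11 = 55 (stopped by the supply cap of 5).
Mixing does better — 3×B, 5×M, 1×S, and 5×H: price 55 ≤ 56, reach 3·8 + 5·11 + 1·5 + 5·7 = 119.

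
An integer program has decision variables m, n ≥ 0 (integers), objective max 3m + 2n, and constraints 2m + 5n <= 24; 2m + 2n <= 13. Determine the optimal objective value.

18

(m,n)=(6,0): 2·6+5·0=12≤24, 2·6+2·0=12≤13, objective 18.
(m,n)=(5,1): 2·5+5·1=15≤24, 2·5+2·1=12≤13, objective 17.
Maximum is 18 at (m,n)=(6,0).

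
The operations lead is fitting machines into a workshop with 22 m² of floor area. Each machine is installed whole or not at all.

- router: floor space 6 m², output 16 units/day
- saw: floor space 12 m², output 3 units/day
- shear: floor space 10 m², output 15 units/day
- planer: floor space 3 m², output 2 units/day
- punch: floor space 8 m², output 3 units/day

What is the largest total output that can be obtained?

Treat it as a binary knapsack problem.
Allowing fractional choices, the relaxed optimum would be about 34.1, but machines are indivisible.
router + shear: floor space 6 + 10 = 16 ≤ 22, output 16 + 15 = 31.
router + shear + planer: floor space 6 + 10 + 3 = 19 ≤ 22, output 16 + 15 + 2 = 33.
router + planer + punch: floor space 6 + 3 + 8 = 17 ≤ 22, output 16 + 2 + 3 = 21.
Best is router, shear, and planer with total output 33.

33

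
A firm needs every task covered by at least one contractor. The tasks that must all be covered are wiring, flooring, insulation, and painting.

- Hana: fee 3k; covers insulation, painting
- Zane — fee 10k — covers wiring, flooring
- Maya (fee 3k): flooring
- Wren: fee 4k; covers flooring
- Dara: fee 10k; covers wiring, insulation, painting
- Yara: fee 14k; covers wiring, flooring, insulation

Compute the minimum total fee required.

This is a weighted set-cover instance.
The greedy cost-per-new-task heuristic would pick Hana, Maya, and Zane for 16, but a cheaper cover exists.
Choose Hana and Zane: together they cover wiring, flooring, insulation, painting — every task.
Total fee: 3 + 10 = 13.
No cover costs less than 13.

13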